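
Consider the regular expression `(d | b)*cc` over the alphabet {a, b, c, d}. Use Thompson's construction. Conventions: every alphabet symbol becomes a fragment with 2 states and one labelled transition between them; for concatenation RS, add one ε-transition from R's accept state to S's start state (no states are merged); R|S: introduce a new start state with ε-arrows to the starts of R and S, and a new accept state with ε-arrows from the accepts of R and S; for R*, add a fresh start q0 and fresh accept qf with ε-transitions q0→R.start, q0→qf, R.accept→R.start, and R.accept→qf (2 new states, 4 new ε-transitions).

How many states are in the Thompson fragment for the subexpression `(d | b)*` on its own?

Fragment for `(d | b)*`:
Each of the 2 symbol leaves contributes a 2-state fragment.
  d | b — 6 states
  (d | b)* — 8 states

8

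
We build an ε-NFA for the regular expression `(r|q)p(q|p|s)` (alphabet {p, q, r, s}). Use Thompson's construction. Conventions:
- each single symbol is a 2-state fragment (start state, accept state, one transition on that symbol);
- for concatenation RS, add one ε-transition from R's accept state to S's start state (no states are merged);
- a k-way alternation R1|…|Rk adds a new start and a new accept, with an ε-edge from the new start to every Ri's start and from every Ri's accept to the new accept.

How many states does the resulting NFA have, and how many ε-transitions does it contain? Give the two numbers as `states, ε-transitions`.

By structural recursion:
Each of the 6 symbol leaves contributes 2 states and 0 ε-transitions.
  r|q — 6 states, 4 ε-transitions
  q|p|s — 8 states, 6 ε-transitions
  (r|q)p(q|p|s) — 16 states, 12 ε-transitions

16, 12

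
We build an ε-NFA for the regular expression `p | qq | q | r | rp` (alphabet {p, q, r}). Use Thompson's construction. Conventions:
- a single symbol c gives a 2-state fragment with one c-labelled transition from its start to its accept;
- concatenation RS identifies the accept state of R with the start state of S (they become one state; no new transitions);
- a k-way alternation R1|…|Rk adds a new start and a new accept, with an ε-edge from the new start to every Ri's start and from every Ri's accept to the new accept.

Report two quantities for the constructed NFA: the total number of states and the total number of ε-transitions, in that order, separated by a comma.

14, 10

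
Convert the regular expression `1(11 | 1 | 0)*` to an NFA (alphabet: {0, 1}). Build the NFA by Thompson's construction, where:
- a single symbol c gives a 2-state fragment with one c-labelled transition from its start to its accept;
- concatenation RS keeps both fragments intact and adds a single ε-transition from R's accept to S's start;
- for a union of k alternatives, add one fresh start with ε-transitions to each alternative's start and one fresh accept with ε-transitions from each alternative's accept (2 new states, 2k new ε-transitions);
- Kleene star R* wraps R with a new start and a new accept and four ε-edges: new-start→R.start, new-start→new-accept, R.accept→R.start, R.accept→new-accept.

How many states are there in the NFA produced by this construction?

14

Bottom-up over the parse tree:
Each of the 5 symbol leaves contributes a 2-state fragment.
  11 = 4 states
  11 | 1 | 0 = 10 states
  (11 | 1 | 0)* = 12 states
  1(11 | 1 | 0)* = 14 states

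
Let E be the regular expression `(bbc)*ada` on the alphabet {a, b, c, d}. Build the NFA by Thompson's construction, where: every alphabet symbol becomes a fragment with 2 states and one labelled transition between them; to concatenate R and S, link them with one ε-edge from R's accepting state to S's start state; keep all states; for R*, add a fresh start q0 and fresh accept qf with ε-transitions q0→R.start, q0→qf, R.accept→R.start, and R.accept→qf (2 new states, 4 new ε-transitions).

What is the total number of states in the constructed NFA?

14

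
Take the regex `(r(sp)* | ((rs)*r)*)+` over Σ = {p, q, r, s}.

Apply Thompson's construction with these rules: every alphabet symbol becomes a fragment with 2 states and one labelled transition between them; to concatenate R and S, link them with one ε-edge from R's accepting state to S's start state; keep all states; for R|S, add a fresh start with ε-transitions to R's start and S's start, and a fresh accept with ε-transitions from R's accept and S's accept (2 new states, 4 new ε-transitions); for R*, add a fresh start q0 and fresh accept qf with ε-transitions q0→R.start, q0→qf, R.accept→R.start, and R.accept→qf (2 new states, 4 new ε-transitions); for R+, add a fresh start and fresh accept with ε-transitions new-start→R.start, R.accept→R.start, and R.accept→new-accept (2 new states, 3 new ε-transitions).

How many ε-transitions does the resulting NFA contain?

23

Recursing over subexpressions:
Each of the 6 symbol leaves contributes 0 ε-transitions.
  sp — 1 ε-transition
  (sp)* — 5 ε-transitions
  r(sp)* — 6 ε-transitions
  rs — 1 ε-transition
  (rs)* — 5 ε-transitions
  (rs)*r — 6 ε-transitions
  ((rs)*r)* — 10 ε-transitions
  r(sp)* | ((rs)*r)* — 20 ε-transitions
  (r(sp)* | ((rs)*r)*)+ — 23 ε-transitions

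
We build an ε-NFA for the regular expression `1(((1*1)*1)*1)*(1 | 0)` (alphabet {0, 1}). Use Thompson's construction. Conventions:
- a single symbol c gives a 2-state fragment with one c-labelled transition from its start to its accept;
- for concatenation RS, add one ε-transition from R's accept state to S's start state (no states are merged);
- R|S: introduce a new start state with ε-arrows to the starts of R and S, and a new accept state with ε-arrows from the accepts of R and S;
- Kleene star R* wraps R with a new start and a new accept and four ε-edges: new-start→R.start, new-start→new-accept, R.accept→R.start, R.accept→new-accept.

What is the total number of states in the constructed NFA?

Bottom-up over the parse tree:
Each of the 7 symbol leaves contributes a 2-state fragment.
  1* = 4 states
  1*1 = 6 states
  (1*1)* = 8 states
  (1*1)*1 = 10 states
  ((1*1)*1)* = 12 states
  ((1*1)*1)*1 = 14 states
  (((1*1)*1)*1)* = 16 states
  1 | 0 = 6 states
  1(((1*1)*1)*1)*(1 | 0) = 24 states

24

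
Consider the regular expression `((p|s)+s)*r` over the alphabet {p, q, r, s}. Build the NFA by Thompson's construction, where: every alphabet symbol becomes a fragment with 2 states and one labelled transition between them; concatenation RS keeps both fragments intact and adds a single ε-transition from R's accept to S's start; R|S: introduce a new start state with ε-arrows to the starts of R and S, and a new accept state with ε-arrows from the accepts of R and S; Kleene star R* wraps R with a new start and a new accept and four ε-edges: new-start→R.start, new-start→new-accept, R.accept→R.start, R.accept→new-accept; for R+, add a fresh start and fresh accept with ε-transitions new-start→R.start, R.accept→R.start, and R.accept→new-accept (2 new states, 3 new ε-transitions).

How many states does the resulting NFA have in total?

14

Bottom-up over the parse tree:
Each of the 4 symbol leaves contributes a 2-state fragment.
  p|s = 6 states
  (p|s)+ = 8 states
  (p|s)+s = 10 states
  ((p|s)+s)* = 12 states
  ((p|s)+s)*r = 14 states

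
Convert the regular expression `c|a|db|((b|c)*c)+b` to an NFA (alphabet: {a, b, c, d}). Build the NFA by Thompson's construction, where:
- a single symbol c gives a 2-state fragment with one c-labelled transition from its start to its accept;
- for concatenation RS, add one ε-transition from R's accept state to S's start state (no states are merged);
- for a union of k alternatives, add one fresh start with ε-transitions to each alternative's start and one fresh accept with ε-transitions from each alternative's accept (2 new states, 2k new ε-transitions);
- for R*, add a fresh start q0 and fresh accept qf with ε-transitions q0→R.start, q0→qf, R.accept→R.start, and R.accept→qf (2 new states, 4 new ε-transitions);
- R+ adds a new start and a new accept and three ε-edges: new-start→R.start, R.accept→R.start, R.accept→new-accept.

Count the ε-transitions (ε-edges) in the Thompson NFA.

Building bottom-up:
Each of the 8 symbol leaves contributes 0 ε-transitions.
  db : 1 ε-transition
  b|c : 4 ε-transitions
  (b|c)* : 8 ε-transitions
  (b|c)*c : 9 ε-transitions
  ((b|c)*c)+ : 12 ε-transitions
  ((b|c)*c)+b : 13 ε-transitions
  c|a|db|((b|c)*c)+b : 22 ε-transitions

22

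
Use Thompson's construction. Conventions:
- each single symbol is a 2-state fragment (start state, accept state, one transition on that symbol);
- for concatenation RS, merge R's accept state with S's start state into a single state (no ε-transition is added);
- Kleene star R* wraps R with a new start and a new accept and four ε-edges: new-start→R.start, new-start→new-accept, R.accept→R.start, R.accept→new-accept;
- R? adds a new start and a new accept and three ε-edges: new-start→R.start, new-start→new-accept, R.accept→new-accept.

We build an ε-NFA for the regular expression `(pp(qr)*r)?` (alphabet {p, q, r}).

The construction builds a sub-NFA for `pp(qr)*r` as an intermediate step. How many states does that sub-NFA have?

Fragment for `pp(qr)*r`:
Each of the 5 symbol leaves contributes a 2-state fragment.
  qr — 3 states
  (qr)* — 5 states
  pp(qr)*r — 8 states

8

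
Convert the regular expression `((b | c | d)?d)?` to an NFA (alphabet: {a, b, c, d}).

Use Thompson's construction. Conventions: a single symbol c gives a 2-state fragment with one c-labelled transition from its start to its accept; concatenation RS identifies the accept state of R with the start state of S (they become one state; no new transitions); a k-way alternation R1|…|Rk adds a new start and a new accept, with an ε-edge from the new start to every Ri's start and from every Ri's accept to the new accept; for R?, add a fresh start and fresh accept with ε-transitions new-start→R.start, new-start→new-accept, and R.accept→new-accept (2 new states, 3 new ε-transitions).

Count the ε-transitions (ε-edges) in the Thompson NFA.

Per subexpression:
Each of the 4 symbol leaves contributes 0 ε-transitions.
  b | c | d : 6 ε-transitions
  (b | c | d)? : 9 ε-transitions
  (b | c | d)?d : 9 ε-transitions
  ((b | c | d)?d)? : 12 ε-transitions

12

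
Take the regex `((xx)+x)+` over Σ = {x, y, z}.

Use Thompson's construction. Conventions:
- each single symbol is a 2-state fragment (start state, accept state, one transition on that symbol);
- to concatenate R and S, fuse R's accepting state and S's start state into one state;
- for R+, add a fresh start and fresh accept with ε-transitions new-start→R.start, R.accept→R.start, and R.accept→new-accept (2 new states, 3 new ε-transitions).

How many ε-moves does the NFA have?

Per subexpression:
Each of the 3 symbol leaves contributes 0 ε-transitions.
  xx : 0 ε-transitions
  (xx)+ : 3 ε-transitions
  (xx)+x : 3 ε-transitions
  ((xx)+x)+ : 6 ε-transitions

6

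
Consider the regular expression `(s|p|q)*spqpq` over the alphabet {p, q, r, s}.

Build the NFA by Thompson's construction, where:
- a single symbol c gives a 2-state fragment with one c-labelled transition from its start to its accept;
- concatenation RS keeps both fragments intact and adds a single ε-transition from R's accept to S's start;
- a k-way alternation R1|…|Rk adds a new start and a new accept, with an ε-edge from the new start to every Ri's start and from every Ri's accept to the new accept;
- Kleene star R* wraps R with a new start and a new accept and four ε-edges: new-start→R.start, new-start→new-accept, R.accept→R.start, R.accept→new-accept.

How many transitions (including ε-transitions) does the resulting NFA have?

Bottom-up over the parse tree:
Each of the 8 symbol leaves contributes 1 transition (1 symbol, 0 ε).
  s|p|q — 9 transitions (3 symbol, 6 ε)
  (s|p|q)* — 13 transitions (3 symbol, 10 ε)
  (s|p|q)*spqpq — 23 transitions (8 symbol, 15 ε)

23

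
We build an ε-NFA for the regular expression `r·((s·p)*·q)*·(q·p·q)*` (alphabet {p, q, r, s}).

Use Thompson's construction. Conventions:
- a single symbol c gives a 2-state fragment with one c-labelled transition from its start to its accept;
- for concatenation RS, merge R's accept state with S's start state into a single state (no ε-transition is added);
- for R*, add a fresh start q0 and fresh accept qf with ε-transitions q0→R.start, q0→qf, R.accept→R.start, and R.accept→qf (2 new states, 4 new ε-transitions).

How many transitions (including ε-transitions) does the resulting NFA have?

19

Building bottom-up:
Each of the 7 symbol leaves contributes 1 transition (1 symbol, 0 ε).
  s·p → 2 transitions (2 symbol, 0 ε)
  (s·p)* → 6 transitions (2 symbol, 4 ε)
  (s·p)*·q → 7 transitions (3 symbol, 4 ε)
  ((s·p)*·q)* → 11 transitions (3 symbol, 8 ε)
  q·p·q → 3 transitions (3 symbol, 0 ε)
  (q·p·q)* → 7 transitions (3 symbol, 4 ε)
  r·((s·p)*·q)*·(q·p·q)* → 19 transitions (7 symbol, 12 ε)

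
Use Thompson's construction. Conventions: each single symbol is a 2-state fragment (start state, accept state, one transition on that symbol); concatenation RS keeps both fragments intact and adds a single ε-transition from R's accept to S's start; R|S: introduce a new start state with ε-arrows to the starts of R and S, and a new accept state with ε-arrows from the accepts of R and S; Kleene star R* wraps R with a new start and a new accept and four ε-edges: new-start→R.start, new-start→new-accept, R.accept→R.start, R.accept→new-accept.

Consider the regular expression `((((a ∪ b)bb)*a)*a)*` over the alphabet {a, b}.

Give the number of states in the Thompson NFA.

Building bottom-up:
Each of the 6 symbol leaves contributes a 2-state fragment.
  a ∪ b = 6 states
  (a ∪ b)bb = 10 states
  ((a ∪ b)bb)* = 12 states
  ((a ∪ b)bb)*a = 14 states
  (((a ∪ b)bb)*a)* = 16 states
  (((a ∪ b)bb)*a)*a = 18 states
  ((((a ∪ b)bb)*a)*a)* = 20 states

20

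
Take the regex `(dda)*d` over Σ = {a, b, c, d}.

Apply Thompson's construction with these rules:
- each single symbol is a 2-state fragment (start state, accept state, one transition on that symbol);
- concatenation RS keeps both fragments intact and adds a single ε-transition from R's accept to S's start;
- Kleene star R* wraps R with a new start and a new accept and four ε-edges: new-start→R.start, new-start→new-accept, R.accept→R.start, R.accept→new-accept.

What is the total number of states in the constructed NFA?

10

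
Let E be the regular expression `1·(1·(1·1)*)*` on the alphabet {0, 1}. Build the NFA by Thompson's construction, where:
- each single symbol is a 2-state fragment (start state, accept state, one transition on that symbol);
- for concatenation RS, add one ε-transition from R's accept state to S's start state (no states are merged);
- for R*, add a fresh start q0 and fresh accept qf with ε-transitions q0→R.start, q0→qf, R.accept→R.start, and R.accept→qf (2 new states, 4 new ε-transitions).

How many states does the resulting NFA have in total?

12

Recursing over subexpressions:
Each of the 4 symbol leaves contributes a 2-state fragment.
  1·1 — 4 states
  (1·1)* — 6 states
  1·(1·1)* — 8 states
  (1·(1·1)*)* — 10 states
  1·(1·(1·1)*)* — 12 states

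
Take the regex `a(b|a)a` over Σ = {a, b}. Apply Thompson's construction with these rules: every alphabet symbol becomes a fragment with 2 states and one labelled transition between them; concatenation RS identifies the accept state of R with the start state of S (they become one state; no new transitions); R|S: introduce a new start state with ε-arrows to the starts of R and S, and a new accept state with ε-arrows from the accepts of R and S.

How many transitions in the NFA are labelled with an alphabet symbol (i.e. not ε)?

4

Recursing over subexpressions:
Each of the 4 symbol leaves contributes exactly 1 symbol transition.
  b|a — 2 symbol transitions
  a(b|a)a — 4 symbol transitions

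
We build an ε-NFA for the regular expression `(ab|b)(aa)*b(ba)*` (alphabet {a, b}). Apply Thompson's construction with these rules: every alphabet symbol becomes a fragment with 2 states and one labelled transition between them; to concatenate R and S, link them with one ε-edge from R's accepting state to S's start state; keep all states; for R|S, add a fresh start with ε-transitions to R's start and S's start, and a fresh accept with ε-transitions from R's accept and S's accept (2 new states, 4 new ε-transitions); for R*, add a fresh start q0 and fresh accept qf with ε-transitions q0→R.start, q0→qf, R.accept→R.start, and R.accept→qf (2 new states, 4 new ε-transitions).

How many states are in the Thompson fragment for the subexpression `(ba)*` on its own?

6

Fragment for `(ba)*`:
Each of the 2 symbol leaves contributes a 2-state fragment.
  ba — 4 states
  (ba)* — 6 states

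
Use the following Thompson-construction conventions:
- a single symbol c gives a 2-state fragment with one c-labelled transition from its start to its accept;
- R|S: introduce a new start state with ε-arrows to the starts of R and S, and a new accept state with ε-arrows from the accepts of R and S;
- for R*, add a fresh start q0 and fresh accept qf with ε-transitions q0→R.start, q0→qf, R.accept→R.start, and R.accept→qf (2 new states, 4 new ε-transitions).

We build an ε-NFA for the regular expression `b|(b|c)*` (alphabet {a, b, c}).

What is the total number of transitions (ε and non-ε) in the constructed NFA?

15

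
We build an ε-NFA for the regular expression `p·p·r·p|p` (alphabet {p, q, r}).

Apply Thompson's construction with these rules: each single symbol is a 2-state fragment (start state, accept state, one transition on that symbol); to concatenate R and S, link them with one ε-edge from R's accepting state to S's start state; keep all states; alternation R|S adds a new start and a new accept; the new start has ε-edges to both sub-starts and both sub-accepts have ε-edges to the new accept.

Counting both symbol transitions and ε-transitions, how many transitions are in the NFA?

12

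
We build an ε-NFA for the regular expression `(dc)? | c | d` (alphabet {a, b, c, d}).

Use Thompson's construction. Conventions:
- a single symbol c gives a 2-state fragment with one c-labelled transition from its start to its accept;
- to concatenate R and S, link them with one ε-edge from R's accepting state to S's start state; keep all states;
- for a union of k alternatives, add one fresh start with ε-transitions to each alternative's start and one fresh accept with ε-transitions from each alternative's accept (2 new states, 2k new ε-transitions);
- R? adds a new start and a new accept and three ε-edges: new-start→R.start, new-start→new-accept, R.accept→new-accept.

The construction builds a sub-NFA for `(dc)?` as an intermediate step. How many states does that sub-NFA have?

Fragment for `(dc)?`:
Each of the 2 symbol leaves contributes a 2-state fragment.
  dc = 4 states
  (dc)? = 6 states

6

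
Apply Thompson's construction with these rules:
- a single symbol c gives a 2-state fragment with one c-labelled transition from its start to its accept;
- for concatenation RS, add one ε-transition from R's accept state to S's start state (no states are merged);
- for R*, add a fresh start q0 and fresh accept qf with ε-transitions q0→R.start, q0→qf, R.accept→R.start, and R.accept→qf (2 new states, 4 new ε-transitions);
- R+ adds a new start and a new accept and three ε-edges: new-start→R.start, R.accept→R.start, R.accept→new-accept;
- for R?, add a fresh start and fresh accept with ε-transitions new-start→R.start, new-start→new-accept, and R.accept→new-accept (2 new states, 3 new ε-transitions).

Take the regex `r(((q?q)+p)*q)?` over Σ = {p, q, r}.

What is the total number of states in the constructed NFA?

18

Recursing over subexpressions:
Each of the 5 symbol leaves contributes a 2-state fragment.
  q? — 4 states
  q?q — 6 states
  (q?q)+ — 8 states
  (q?q)+p — 10 states
  ((q?q)+p)* — 12 states
  ((q?q)+p)*q — 14 states
  (((q?q)+p)*q)? — 16 states
  r(((q?q)+p)*q)? — 18 states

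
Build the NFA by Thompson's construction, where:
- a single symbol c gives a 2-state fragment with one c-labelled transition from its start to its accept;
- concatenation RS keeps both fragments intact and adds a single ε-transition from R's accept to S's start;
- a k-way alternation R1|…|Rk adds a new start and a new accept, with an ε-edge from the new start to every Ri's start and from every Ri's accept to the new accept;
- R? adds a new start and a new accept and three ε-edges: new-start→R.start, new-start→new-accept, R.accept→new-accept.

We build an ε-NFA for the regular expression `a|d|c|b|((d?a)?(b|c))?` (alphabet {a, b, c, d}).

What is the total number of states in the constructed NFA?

26

By structural recursion:
Each of the 8 symbol leaves contributes a 2-state fragment.
  d? — 4 states
  d?a — 6 states
  (d?a)? — 8 states
  b|c — 6 states
  (d?a)?(b|c) — 14 states
  ((d?a)?(b|c))? — 16 states
  a|d|c|b|((d?a)?(b|c))? — 26 states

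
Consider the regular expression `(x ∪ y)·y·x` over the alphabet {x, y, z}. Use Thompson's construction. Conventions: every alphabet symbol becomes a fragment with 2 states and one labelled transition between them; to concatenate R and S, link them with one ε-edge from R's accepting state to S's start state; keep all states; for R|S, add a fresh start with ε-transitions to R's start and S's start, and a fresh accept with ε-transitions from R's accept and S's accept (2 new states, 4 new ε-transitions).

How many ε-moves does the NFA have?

6

Bottom-up over the parse tree:
Each of the 4 symbol leaves contributes 0 ε-transitions.
  x ∪ y = 4 ε-transitions
  (x ∪ y)·y·x = 6 ε-transitions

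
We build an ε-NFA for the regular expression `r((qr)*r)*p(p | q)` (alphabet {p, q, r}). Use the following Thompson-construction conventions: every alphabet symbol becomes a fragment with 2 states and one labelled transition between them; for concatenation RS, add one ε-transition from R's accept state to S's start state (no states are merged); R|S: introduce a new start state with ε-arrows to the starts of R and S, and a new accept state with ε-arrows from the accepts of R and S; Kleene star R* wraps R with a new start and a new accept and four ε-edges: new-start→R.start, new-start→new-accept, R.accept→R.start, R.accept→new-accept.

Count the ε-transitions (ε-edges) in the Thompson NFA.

17

Building bottom-up:
Each of the 7 symbol leaves contributes 0 ε-transitions.
  qr — 1 ε-transition
  (qr)* — 5 ε-transitions
  (qr)*r — 6 ε-transitions
  ((qr)*r)* — 10 ε-transitions
  p | q — 4 ε-transitions
  r((qr)*r)*p(p | q) — 17 ε-transitions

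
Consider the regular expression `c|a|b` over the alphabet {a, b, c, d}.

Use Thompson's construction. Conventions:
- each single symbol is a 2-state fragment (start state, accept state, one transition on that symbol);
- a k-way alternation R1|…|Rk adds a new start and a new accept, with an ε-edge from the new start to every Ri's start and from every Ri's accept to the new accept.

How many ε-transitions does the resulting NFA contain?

Bottom-up over the parse tree:
Each of the 3 symbol leaves contributes 0 ε-transitions.
  c|a|b : 6 ε-transitions

6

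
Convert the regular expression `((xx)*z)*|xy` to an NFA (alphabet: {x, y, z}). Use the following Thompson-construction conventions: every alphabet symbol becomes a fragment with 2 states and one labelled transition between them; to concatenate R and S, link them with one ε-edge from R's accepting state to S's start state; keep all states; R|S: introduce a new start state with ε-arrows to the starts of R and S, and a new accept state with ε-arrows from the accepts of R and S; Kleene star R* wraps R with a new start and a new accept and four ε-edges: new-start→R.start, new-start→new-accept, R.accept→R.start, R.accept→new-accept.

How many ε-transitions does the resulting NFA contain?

15

Per subexpression:
Each of the 5 symbol leaves contributes 0 ε-transitions.
  xx = 1 ε-transition
  (xx)* = 5 ε-transitions
  (xx)*z = 6 ε-transitions
  ((xx)*z)* = 10 ε-transitions
  xy = 1 ε-transition
  ((xx)*z)*|xy = 15 ε-transitions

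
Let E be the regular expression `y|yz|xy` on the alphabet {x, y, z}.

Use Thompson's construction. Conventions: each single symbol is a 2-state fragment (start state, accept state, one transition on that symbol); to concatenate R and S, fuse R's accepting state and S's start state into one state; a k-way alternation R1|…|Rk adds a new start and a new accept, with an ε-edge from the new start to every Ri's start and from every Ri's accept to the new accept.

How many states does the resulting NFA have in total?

Building bottom-up:
Each of the 5 symbol leaves contributes a 2-state fragment.
  yz → 3 states
  xy → 3 states
  y|yz|xy → 10 states

10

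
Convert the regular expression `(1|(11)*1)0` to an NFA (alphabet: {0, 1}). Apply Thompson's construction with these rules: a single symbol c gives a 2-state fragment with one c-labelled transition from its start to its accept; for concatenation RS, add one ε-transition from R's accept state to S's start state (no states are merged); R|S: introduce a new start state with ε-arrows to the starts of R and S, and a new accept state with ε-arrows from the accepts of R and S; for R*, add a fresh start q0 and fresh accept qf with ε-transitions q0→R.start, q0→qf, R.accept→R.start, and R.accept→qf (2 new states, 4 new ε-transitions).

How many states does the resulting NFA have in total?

14

By structural recursion:
Each of the 5 symbol leaves contributes a 2-state fragment.
  11 = 4 states
  (11)* = 6 states
  (11)*1 = 8 states
  1|(11)*1 = 12 states
  (1|(11)*1)0 = 14 states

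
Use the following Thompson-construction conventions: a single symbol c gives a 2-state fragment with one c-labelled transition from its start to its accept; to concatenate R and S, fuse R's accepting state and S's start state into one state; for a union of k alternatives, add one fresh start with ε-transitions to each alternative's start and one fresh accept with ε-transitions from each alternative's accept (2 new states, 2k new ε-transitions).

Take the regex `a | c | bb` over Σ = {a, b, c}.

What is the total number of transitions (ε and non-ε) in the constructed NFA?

Per subexpression:
Each of the 4 symbol leaves contributes 1 transition (1 symbol, 0 ε).
  bb : 2 transitions (2 symbol, 0 ε)
  a | c | bb : 10 transitions (4 symbol, 6 ε)

10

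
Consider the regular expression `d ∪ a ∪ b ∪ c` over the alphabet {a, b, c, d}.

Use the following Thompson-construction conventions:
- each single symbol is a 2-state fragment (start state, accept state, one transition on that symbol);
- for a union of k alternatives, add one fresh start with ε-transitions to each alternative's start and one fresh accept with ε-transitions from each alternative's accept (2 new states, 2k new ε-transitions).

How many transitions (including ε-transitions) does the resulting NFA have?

Bottom-up over the parse tree:
Each of the 4 symbol leaves contributes 1 transition (1 symbol, 0 ε).
  d ∪ a ∪ b ∪ c — 12 transitions (4 symbol, 8 ε)

12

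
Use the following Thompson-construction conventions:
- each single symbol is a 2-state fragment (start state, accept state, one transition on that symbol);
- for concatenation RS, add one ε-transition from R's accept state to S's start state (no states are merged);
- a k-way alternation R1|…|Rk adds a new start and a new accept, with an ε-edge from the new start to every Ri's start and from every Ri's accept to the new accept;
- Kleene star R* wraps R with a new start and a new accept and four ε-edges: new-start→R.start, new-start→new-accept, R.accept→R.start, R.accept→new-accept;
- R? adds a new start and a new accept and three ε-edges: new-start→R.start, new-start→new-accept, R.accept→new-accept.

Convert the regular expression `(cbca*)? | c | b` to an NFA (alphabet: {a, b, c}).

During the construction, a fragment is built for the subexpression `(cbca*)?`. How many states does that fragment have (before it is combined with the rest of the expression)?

Fragment for `(cbca*)?`:
Each of the 4 symbol leaves contributes a 2-state fragment.
  a* → 4 states
  cbca* → 10 states
  (cbca*)? → 12 states

12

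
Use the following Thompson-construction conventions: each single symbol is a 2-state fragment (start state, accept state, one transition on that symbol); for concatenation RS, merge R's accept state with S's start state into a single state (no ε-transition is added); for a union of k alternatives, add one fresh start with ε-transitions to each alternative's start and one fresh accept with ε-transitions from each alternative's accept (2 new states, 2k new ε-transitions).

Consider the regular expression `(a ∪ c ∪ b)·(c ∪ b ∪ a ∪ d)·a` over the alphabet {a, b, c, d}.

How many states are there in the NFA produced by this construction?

18

Building bottom-up:
Each of the 8 symbol leaves contributes a 2-state fragment.
  a ∪ c ∪ b : 8 states
  c ∪ b ∪ a ∪ d : 10 states
  (a ∪ c ∪ b)·(c ∪ b ∪ a ∪ d)·a : 18 states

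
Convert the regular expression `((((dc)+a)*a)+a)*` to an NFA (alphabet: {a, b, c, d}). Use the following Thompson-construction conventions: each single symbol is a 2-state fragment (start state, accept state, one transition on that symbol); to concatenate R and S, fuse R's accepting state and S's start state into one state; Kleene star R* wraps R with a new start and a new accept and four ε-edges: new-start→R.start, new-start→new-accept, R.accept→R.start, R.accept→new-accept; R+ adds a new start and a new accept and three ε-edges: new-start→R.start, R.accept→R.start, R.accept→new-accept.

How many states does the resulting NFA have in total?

14

Recursing over subexpressions:
Each of the 5 symbol leaves contributes a 2-state fragment.
  dc : 3 states
  (dc)+ : 5 states
  (dc)+a : 6 states
  ((dc)+a)* : 8 states
  ((dc)+a)*a : 9 states
  (((dc)+a)*a)+ : 11 states
  (((dc)+a)*a)+a : 12 states
  ((((dc)+a)*a)+a)* : 14 states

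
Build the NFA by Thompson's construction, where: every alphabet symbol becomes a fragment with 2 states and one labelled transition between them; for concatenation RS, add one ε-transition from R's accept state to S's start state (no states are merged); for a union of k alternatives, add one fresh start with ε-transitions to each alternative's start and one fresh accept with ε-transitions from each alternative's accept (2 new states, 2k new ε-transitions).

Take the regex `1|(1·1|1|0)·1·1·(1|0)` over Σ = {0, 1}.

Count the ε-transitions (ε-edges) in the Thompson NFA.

Recursing over subexpressions:
Each of the 9 symbol leaves contributes 0 ε-transitions.
  1·1 → 1 ε-transition
  1·1|1|0 → 7 ε-transitions
  1|0 → 4 ε-transitions
  (1·1|1|0)·1·1·(1|0) → 14 ε-transitions
  1|(1·1|1|0)·1·1·(1|0) → 18 ε-transitions

18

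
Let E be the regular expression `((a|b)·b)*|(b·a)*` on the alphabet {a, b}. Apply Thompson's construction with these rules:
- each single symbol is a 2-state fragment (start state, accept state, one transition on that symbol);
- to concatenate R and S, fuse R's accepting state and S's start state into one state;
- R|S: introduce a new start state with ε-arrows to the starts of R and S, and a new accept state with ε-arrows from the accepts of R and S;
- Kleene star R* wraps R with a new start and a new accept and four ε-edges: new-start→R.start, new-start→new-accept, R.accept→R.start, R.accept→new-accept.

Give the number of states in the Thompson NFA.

16

By structural recursion:
Each of the 5 symbol leaves contributes a 2-state fragment.
  a|b — 6 states
  (a|b)·b — 7 states
  ((a|b)·b)* — 9 states
  b·a — 3 states
  (b·a)* — 5 states
  ((a|b)·b)*|(b·a)* — 16 states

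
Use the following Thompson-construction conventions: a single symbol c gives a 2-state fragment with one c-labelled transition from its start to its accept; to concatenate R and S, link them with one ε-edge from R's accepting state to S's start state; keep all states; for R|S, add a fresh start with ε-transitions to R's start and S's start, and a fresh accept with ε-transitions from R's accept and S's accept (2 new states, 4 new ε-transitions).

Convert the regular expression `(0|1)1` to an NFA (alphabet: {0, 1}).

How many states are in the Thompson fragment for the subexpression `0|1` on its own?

Fragment for `0|1`:
Each of the 2 symbol leaves contributes a 2-state fragment.
  0|1 : 6 states

6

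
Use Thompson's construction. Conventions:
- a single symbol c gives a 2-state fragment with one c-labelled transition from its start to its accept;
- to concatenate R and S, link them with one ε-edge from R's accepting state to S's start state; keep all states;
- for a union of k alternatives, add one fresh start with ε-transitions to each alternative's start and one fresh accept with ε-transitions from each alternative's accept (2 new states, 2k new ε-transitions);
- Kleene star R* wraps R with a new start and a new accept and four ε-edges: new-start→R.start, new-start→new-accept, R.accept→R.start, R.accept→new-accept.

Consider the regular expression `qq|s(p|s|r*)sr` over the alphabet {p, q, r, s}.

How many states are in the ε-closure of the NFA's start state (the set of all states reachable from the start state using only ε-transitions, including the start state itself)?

Compute the ε-closure size of each fragment's start state recursively; a symbol fragment's start has no outgoing ε-edge, so its closure is just itself (size 1).
  qq → |ε-closure| equals the left operand's closure size = 1 (its accept is not ε-reachable, so the closure stops there)
  r* → new start has ε-edges to the inner start and to the new accept, so |ε-closure| = 2 + 1 = 3
  p|s|r* → |ε-closure| = 1 (new start) + (1 + 1 + 3) + 1 (new accept, since some branch ε-reaches its own accept) = 7
  s(p|s|r*)sr → same as the first factor's closure: |ε-closure| = 1
  qq|s(p|s|r*)sr → new start ε-reaches every alternative's start; none of them accept ε, so the new accept is not reached: |ε-closure| = 1 + 1 + 1 = 3

3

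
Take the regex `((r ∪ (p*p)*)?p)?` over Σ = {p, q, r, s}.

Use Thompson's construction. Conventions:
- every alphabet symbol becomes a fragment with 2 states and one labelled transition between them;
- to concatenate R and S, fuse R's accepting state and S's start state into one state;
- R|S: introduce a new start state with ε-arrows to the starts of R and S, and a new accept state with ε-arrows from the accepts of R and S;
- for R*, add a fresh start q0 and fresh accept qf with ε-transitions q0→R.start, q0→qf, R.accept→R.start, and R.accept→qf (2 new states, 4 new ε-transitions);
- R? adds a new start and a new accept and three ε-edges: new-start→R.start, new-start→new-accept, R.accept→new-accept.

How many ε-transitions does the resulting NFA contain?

18

Recursing over subexpressions:
Each of the 4 symbol leaves contributes 0 ε-transitions.
  p* — 4 ε-transitions
  p*p — 4 ε-transitions
  (p*p)* — 8 ε-transitions
  r ∪ (p*p)* — 12 ε-transitions
  (r ∪ (p*p)*)? — 15 ε-transitions
  (r ∪ (p*p)*)?p — 15 ε-transitions
  ((r ∪ (p*p)*)?p)? — 18 ε-transitions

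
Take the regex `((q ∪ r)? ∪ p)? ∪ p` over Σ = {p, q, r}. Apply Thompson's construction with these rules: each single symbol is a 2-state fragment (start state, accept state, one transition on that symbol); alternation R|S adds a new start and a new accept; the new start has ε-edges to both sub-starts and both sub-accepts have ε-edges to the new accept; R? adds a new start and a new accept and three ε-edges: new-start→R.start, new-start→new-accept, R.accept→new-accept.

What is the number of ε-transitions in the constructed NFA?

Per subexpression:
Each of the 4 symbol leaves contributes 0 ε-transitions.
  q ∪ r = 4 ε-transitions
  (q ∪ r)? = 7 ε-transitions
  (q ∪ r)? ∪ p = 11 ε-transitions
  ((q ∪ r)? ∪ p)? = 14 ε-transitions
  ((q ∪ r)? ∪ p)? ∪ p = 18 ε-transitions

18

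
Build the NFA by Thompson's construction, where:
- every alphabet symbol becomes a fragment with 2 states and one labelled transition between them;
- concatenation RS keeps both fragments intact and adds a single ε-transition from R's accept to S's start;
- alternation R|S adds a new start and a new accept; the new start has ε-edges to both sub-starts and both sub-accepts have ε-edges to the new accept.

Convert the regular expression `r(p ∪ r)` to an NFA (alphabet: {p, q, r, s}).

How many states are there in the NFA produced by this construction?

8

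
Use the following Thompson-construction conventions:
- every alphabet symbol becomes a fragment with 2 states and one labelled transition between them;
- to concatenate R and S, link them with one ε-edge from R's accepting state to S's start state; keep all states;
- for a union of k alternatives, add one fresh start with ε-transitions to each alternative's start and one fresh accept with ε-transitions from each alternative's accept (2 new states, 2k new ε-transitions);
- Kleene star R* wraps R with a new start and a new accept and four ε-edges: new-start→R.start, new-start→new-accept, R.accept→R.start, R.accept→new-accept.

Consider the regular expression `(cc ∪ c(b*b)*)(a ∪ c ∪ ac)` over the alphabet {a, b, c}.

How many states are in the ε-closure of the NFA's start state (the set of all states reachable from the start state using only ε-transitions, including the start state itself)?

3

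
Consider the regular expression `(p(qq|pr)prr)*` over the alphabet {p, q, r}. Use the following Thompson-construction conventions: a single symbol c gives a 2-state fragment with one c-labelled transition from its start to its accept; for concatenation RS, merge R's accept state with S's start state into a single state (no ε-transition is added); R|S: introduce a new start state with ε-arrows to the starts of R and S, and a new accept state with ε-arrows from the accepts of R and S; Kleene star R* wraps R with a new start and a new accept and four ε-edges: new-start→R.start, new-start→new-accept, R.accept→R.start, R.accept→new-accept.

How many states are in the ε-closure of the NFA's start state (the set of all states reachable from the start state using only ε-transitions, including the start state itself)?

3

Compute the ε-closure size of each fragment's start state recursively; a symbol fragment's start has no outgoing ε-edge, so its closure is just itself (size 1).
  qq : C equals the left operand's closure size = 1 (its accept is not ε-reachable, so the closure stops there)
  pr : same as the first factor's closure: C = 1
  qq|pr : C = 1 + 1 + 1 = 3 (the new accept is not ε-reachable since no branch accepts ε)
  p(qq|pr)prr : same as the first factor's closure: C = 1
  (p(qq|pr)prr)* : new start has ε-edges to the inner start and to the new accept, so C = 2 + 1 = 3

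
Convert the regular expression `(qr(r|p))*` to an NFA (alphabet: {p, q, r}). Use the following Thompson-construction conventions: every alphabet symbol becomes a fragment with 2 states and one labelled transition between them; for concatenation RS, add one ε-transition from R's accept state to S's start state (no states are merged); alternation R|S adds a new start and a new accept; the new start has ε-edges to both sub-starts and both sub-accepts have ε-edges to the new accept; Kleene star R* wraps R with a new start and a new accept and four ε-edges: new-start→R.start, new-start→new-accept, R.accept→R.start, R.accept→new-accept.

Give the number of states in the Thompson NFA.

Per subexpression:
Each of the 4 symbol leaves contributes a 2-state fragment.
  r|p = 6 states
  qr(r|p) = 10 states
  (qr(r|p))* = 12 states

12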